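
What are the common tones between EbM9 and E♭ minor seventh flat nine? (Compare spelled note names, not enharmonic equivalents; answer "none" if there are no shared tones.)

Eb Bb

EbM9 = Eb, G, Bb, D, F.
E♭ minor seventh flat nine = Eb, Gb, Bb, Db, Fb.
Shared: Eb, Bb.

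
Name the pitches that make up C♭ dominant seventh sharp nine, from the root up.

C-flat, E-flat, G-flat, B-double-flat, D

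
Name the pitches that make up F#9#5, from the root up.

F#, A#, C##, E, G#

Root F#, quality dominant ninth sharp five:
F# — root
A# — major 3rd
C## — augmented 5th
E — minor 7th
G# — major 9th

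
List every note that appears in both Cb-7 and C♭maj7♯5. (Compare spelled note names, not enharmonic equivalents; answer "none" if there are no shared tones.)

Cb-7: Cb Ebb Gb Bbb
C♭maj7♯5: Cb Eb G Bb
Common to both → Cb.

Cb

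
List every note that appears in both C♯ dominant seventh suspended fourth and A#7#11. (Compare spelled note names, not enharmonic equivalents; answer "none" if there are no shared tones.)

C♯ dominant seventh suspended fourth = C♯, F♯, G♯, B.
A#7#11 = A♯, C𝄪, E♯, G♯, D𝄪.
Shared: G♯.

G♯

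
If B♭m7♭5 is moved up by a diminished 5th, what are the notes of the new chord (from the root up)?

Bb up a diminished 5th → Fb. New chord: Fb half-diminished seventh.
- root: Fb
- minor 3rd: Abb
- diminished 5th: Cbb
- minor 7th: Ebb

Fb, Abb, Cbb, Ebb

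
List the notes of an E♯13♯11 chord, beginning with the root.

E# G## B# D# F## A## C##

Root E#, quality dominant thirteenth sharp eleven:
root → E#
3rd (major 3rd) → G##
5th (perfect 5th) → B#
7th (minor 7th) → D#
9th (major 9th) → F##
11th (augmented 11th) → A##
13th (major 13th) → C##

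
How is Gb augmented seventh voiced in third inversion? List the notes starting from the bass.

Gb augmented seventh = G-flat–B-flat–D–F-flat; third inversion → seventh (F-flat) lowest.

F-flat G-flat B-flat D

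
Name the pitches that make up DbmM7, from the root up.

DbmM7: minor-major seventh on Db.
- root: Db
- minor 3rd: Fb
- perfect 5th: Ab
- major 7th: C

Db Fb Ab C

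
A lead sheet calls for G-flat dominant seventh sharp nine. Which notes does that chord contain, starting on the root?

G-flat  B-flat  D-flat  F-flat  A

G-flat dominant seventh sharp nine: dominant seventh sharp nine on G-flat.
Root: G-flat
Major 3rd (3rd): B-flat
Perfect 5th (5th): D-flat
Minor 7th (7th): F-flat
Augmented 9th (9th): A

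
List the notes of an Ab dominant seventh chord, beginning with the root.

Root A-flat, quality dominant seventh:
root → A-flat
3rd (major 3rd) → C
5th (perfect 5th) → E-flat
7th (minor 7th) → G-flat

A-flat, C, E-flat, G-flat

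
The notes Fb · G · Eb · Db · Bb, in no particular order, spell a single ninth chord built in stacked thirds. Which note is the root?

Stacking in thirds gives Eb – G – Bb – Db – Fb, so Eb is the root — Eb dominant seventh flat nine.

Eb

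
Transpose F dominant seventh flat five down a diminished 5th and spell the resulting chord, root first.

B  D-sharp  F  A

F down a diminished 5th → B. New chord: B dominant seventh flat five.
- root: B
- major 3rd: D-sharp
- diminished 5th: F
- minor 7th: A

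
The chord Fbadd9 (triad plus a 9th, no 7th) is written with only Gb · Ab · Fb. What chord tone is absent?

Cb

The full Fbadd9 chord is Fb, Ab, Cb, Gb.
Comparing with the voicing, the perfect 5th (5th) — Cb — is absent.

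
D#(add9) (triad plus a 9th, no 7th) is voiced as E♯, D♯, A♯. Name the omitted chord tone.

F𝄪

The full D#(add9) chord is D♯, F𝄪, A♯, E♯.
Comparing with the voicing, the major 3rd (3rd) — F𝄪 — is absent.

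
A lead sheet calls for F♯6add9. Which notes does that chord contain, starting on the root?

Root F♯, quality six-nine:
F♯ — root
A♯ — major 3rd
C♯ — perfect 5th
D♯ — major 6th
G♯ — major 9th

F♯, A♯, C♯, D♯, G♯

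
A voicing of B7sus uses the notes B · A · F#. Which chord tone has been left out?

E

B7sus = B, E, F#, A. The voicing lacks the 4th (perfect 4th), E.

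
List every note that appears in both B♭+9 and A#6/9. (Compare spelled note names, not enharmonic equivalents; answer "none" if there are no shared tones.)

none

B♭+9 = Bb, D, F#, Ab, C.
A#6/9 = A#, C##, E#, F##, B#.
Shared: none.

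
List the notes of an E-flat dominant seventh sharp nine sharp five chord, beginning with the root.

E-flat dominant seventh sharp nine sharp five is a dominant seventh sharp nine sharp five built on E-flat.
E-flat — root
G — major 3rd
B — augmented 5th
D-flat — minor 7th
F-sharp — augmented 9th

E-flat, G, B, D-flat, F-sharp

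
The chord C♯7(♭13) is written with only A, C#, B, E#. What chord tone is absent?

The full C♯7(♭13) chord is C#, E#, G#, B, A.
Comparing with the voicing, the perfect 5th (5th) — G# — is absent.

G#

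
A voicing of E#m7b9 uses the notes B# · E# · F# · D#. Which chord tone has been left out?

G#

The full E#m7b9 chord is E#, G#, B#, D#, F#.
Comparing with the voicing, the minor 3rd (3rd) — G# — is absent.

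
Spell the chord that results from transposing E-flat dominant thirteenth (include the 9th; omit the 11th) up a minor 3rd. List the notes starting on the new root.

Gb Bb Db Fb Ab Eb

Transposed root: Eb → Gb (minor 3rd up). So we spell Gb dominant thirteenth:
root → Gb
3rd (major 3rd) → Bb
5th (perfect 5th) → Db
7th (minor 7th) → Fb
9th (major 9th) → Ab
13th (major 13th) → Eb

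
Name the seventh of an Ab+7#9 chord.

G♭

Root of Ab+7#9 = A♭. The 7th is a minor 7th: A♭ up a minor 7th → G♭.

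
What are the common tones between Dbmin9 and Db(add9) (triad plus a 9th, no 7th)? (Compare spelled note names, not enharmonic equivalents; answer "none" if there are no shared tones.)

Db – Ab – Eb

Dbmin9 = Db, Fb, Ab, Cb, Eb.
Db(add9) = Db, F, Ab, Eb.
Shared: Db, Ab, Eb.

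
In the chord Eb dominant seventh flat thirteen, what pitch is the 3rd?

Root of Eb dominant seventh flat thirteen = E-flat. The 3rd is a major 3rd: E-flat up a major 3rd → G.

G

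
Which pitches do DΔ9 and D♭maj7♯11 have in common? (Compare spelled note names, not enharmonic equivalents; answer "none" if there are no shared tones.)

none

DΔ9 = D, F♯, A, C♯, E.
D♭maj7♯11 = D♭, F, A♭, C, G.
Shared: none.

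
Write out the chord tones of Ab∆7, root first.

A♭  C  E♭  G

Ab∆7 is a major seventh built on A♭.
Root: A♭
Major 3rd (3rd): C
Perfect 5th (5th): E♭
Major 7th (7th): G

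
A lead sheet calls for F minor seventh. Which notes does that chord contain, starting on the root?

F minor seventh: minor seventh on F.
root → F
3rd (minor 3rd) → Ab
5th (perfect 5th) → C
7th (minor 7th) → Eb

F  Ab  C  Eb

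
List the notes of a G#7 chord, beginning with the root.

G#7: dominant seventh on G♯.
- root: G♯
- major 3rd: B♯
- perfect 5th: D♯
- minor 7th: F♯

G♯ – B♯ – D♯ – F♯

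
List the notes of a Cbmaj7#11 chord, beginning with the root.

Cb, Eb, Gb, Bb, F

Cbmaj7#11 is a major seventh sharp eleven built on Cb.
Root: Cb
Major 3rd (3rd): Eb
Perfect 5th (5th): Gb
Major 7th (7th): Bb
Augmented 11th (11th): F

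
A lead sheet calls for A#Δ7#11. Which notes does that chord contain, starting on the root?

A#, C##, E#, G##, D##

A#Δ7#11: major seventh sharp eleven on A#.
Root: A#
Major 3rd (3rd): C##
Perfect 5th (5th): E#
Major 7th (7th): G##
Augmented 11th (11th): D##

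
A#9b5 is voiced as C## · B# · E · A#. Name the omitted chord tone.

G#

A#9b5 = A#, C##, E, G#, B#. The voicing lacks the 7th (minor 7th), G#.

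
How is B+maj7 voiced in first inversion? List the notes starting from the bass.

In root position, B+maj7 is B–D♯–F𝄪–A♯.
First inversion puts the third (D♯) in the bass.

D♯  F𝄪  A♯  B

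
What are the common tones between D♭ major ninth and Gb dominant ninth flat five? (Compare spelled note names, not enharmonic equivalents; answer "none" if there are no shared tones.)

D♭ major ninth = D-flat, F, A-flat, C, E-flat.
Gb dominant ninth flat five = G-flat, B-flat, D-double-flat, F-flat, A-flat.
Shared: A-flat.

A-flat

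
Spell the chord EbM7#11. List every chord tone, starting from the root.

Eb, G, Bb, D, A

EbM7#11 is a major seventh sharp eleven built on Eb.
- root: Eb
- major 3rd: G
- perfect 5th: Bb
- major 7th: D
- augmented 11th: A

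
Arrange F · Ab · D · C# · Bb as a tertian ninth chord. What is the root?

Bb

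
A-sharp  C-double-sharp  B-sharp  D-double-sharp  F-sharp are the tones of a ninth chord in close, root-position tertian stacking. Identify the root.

Stacking in thirds gives B-sharp – D-double-sharp – F-sharp – A-sharp – C-double-sharp, so B-sharp is the root — B-sharp dominant ninth flat five.

B-sharp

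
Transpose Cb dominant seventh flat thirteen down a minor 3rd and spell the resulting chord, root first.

A minor 3rd down from C-flat is A-flat, so the new chord is A-flat dominant seventh flat thirteen.
A-flat — root
C — major 3rd
E-flat — perfect 5th
G-flat — minor 7th
F-flat — minor 13th

A-flat C E-flat G-flat F-flat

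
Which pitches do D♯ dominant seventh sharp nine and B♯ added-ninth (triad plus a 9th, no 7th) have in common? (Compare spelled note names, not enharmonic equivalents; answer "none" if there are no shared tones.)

F-double-sharp

D♯ dominant seventh sharp nine = D-sharp, F-double-sharp, A-sharp, C-sharp, E-double-sharp.
B♯ added-ninth = B-sharp, D-double-sharp, F-double-sharp, C-double-sharp.
Shared: F-double-sharp.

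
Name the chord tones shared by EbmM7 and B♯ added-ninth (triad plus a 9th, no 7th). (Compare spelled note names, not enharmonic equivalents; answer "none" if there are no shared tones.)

none

EbmM7 = Eb, Gb, Bb, D.
B♯ added-ninth = B#, D##, F##, C##.
Shared: none.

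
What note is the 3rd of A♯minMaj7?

A♯minMaj7 is built on A♯; its 3rd is a minor 3rd above the root.
A third above A uses the letter C, and the minor 3rd above A♯ is C♯.

C♯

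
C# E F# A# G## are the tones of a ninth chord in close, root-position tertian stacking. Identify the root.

Arranged so that each adjacent pair is a third by letter name: F# – A# – C# – E – G##.
The bottom of that stack, F#, is the root (this is F# dominant seventh sharp nine).

F#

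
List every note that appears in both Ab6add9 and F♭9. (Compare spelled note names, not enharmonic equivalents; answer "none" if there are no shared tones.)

Ab6add9: Ab C Eb F Bb
F♭9: Fb Ab Cb Ebb Gb
Common to both → Ab.

Ab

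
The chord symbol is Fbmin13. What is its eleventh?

Bbb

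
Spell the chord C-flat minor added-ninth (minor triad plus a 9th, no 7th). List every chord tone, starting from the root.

Root C♭, quality minor added-ninth:
C♭ — root
E𝄫 — minor 3rd
G♭ — perfect 5th
D♭ — major 9th

C♭, E𝄫, G♭, D♭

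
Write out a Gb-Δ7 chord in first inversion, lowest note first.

Bbb – Db – F – Gb

In root position, Gb-Δ7 is Gb–Bbb–Db–F.
First inversion puts the third (Bbb) in the bass.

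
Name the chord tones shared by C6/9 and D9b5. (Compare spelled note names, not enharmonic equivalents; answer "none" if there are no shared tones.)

C, E, D

C6/9: C E G A D
D9b5: D F# Ab C E
Common to both → C, E, D.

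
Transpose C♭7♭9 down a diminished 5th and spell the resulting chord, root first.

Transposed root: Cb → F (diminished 5th down). So we spell F dominant seventh flat nine:
- root: F
- major 3rd: A
- perfect 5th: C
- minor 7th: Eb
- minor 9th: Gb

F, A, C, Eb, Gb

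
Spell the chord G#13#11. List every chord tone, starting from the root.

G#  B#  D#  F#  A#  C##  E#

Root G#, quality dominant thirteenth sharp eleven:
root → G#
3rd (major 3rd) → B#
5th (perfect 5th) → D#
7th (minor 7th) → F#
9th (major 9th) → A#
11th (augmented 11th) → C##
13th (major 13th) → E#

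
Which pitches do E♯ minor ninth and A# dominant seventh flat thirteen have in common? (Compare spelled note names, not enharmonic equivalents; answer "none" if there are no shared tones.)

E♯ minor ninth: E# G# B# D# F##
A# dominant seventh flat thirteen: A# C## E# G# F#
Common to both → E#, G#.

E# G#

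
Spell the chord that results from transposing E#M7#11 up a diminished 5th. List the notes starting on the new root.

E# up a diminished 5th → B. New chord: B major seventh sharp eleven.
root → B
3rd (major 3rd) → D#
5th (perfect 5th) → F#
7th (major 7th) → A#
11th (augmented 11th) → E#

B – D# – F# – A# – E#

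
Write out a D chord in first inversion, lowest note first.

F#, A, D

In root position, D is D–F#–A.
First inversion puts the third (F#) in the bass.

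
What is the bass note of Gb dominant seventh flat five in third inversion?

Fb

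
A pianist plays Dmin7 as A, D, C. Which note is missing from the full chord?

The full Dmin7 chord is D, F, A, C.
Comparing with the voicing, the minor 3rd (3rd) — F — is absent.

F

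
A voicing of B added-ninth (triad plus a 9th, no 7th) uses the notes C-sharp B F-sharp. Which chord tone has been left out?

The full B added-ninth chord is B, D-sharp, F-sharp, C-sharp.
Comparing with the voicing, the major 3rd (3rd) — D-sharp — is absent.

D-sharp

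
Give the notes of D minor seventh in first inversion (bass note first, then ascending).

In root position, D minor seventh is D–F–A–C.
First inversion puts the third (F) in the bass.

F, A, C, D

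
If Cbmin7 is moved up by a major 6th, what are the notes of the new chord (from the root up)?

Cb up a major 6th → Ab. New chord: Ab minor seventh.
root → Ab
3rd (minor 3rd) → Cb
5th (perfect 5th) → Eb
7th (minor 7th) → Gb

Ab – Cb – Eb – Gb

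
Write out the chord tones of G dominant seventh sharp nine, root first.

Root G, quality dominant seventh sharp nine:
root → G
3rd (major 3rd) → B
5th (perfect 5th) → D
7th (minor 7th) → F
9th (augmented 9th) → A-sharp

G, B, D, F, A-sharp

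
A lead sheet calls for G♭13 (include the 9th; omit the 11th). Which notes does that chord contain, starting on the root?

Gb – Bb – Db – Fb – Ab – Eb

Root Gb, quality dominant thirteenth:
Gb — root
Bb — major 3rd
Db — perfect 5th
Fb — minor 7th
Ab — major 9th
Eb — major 13th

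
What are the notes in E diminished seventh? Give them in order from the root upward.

Root E, quality diminished seventh:
root → E
3rd (minor 3rd) → G
5th (diminished 5th) → B♭
7th (diminished 7th) → D♭

E G B♭ D♭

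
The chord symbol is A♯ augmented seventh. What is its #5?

E-double-sharp

A♯ augmented seventh is built on A-sharp; its 5th is an augmented 5th above the root.
A fifth above A uses the letter E, and the augmented 5th above A-sharp is E-double-sharp.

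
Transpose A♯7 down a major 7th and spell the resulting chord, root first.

B – D# – F# – A

A# down a major 7th → B. New chord: B dominant seventh.
root → B
3rd (major 3rd) → D#
5th (perfect 5th) → F#
7th (minor 7th) → A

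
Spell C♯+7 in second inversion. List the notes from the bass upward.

G𝄪  B  C♯  E♯

In root position, C♯+7 is C♯–E♯–G𝄪–B.
Second inversion puts the fifth (G𝄪) in the bass.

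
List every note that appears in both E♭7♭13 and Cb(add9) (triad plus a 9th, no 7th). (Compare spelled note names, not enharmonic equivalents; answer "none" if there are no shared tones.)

E♭7♭13 = Eb, G, Bb, Db, Cb.
Cb(add9) = Cb, Eb, Gb, Db.
Shared: Eb, Db, Cb.

Eb – Db – Cb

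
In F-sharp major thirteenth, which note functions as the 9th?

Root of F-sharp major thirteenth = F-sharp. The 9th is a major 9th: F-sharp up a major 9th → G-sharp.

G-sharp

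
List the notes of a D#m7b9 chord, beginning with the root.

D#, F#, A#, C#, E

D#m7b9: minor seventh flat nine on D#.
- root: D#
- minor 3rd: F#
- perfect 5th: A#
- minor 7th: C#
- minor 9th: E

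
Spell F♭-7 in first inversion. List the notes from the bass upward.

In root position, F♭-7 is F♭–A𝄫–C♭–E𝄫.
First inversion puts the third (A𝄫) in the bass.

A𝄫, C♭, E𝄫, F♭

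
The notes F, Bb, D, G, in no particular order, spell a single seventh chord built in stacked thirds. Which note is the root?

G

Arranged so that each adjacent pair is a third by letter name: G – Bb – D – F.
The bottom of that stack, G, is the root (this is G minor seventh).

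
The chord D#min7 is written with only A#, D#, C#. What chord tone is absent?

F#

D#min7 = D#, F#, A#, C#. The voicing lacks the 3rd (minor 3rd), F#.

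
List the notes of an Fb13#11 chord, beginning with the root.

F♭  A♭  C♭  E𝄫  G♭  B♭  D♭

Root F♭, quality dominant thirteenth sharp eleven:
Root: F♭
Major 3rd (3rd): A♭
Perfect 5th (5th): C♭
Minor 7th (7th): E𝄫
Major 9th (9th): G♭
Augmented 11th (11th): B♭
Major 13th (13th): D♭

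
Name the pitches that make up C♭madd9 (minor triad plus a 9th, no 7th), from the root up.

Cb, Ebb, Gb, Db

Root Cb, quality minor added-ninth:
Cb — root
Ebb — minor 3rd
Gb — perfect 5th
Db — major 9th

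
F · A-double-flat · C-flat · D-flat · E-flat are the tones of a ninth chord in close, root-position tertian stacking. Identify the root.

Arranged so that each adjacent pair is a third by letter name: D-flat – F – A-double-flat – C-flat – E-flat.
The bottom of that stack, D-flat, is the root (this is D-flat dominant ninth flat five).

D-flat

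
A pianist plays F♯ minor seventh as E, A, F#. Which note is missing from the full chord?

C#

The full F♯ minor seventh chord is F#, A, C#, E.
Comparing with the voicing, the perfect 5th (5th) — C# — is absent.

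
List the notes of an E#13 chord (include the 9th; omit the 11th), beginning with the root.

Root E♯, quality dominant thirteenth:
root → E♯
3rd (major 3rd) → G𝄪
5th (perfect 5th) → B♯
7th (minor 7th) → D♯
9th (major 9th) → F𝄪
13th (major 13th) → C𝄪

E♯ G𝄪 B♯ D♯ F𝄪 C𝄪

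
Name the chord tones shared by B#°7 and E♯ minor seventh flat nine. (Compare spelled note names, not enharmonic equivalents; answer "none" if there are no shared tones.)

B#°7 = B♯, D♯, F♯, A.
E♯ minor seventh flat nine = E♯, G♯, B♯, D♯, F♯.
Shared: B♯, D♯, F♯.

B♯ D♯ F♯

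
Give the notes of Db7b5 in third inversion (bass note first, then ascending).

C♭  D♭  F  A𝄫

In root position, Db7b5 is D♭–F–A𝄫–C♭.
Third inversion puts the seventh (C♭) in the bass.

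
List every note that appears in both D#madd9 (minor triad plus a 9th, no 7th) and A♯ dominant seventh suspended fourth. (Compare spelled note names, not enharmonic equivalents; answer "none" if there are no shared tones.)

D#madd9 = D#, F#, A#, E#.
A♯ dominant seventh suspended fourth = A#, D#, E#, G#.
Shared: D#, A#, E#.

D#  A#  E#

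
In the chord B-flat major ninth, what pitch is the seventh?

A

Root of B-flat major ninth = B-flat. The 7th is a major 7th: B-flat up a major 7th → A.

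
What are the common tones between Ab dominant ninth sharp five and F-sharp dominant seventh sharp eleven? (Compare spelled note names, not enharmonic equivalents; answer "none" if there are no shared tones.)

E

Ab dominant ninth sharp five = A-flat, C, E, G-flat, B-flat.
F-sharp dominant seventh sharp eleven = F-sharp, A-sharp, C-sharp, E, B-sharp.
Shared: E.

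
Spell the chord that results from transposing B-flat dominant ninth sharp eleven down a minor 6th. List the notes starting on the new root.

D – F-sharp – A – C – E – G-sharp

A minor 6th down from B-flat is D, so the new chord is D dominant ninth sharp eleven.
D — root
F-sharp — major 3rd
A — perfect 5th
C — minor 7th
E — major 9th
G-sharp — augmented 11th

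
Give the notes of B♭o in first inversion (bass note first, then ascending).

D♭ F♭ B♭

In root position, B♭o is B♭–D♭–F♭.
First inversion puts the third (D♭) in the bass.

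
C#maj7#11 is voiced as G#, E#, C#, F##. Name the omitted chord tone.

C#maj7#11 = C#, E#, G#, B#, F##. The voicing lacks the 7th (major 7th), B#.

B#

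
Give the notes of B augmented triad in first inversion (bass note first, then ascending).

D#  F##  B

In root position, B augmented triad is B–D#–F##.
First inversion puts the third (D#) in the bass.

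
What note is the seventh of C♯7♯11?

C♯7♯11 is built on C#; its 7th is a minor 7th above the root.
A seventh above C uses the letter B, and the minor 7th above C# is B.

B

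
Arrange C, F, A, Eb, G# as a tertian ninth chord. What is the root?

F

Arranged so that each adjacent pair is a third by letter name: F – A – C – Eb – G#.
The bottom of that stack, F, is the root (this is F dominant seventh sharp nine).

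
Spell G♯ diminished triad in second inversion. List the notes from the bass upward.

D  G♯  B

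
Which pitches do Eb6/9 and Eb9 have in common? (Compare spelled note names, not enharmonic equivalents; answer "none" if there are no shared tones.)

Eb G Bb F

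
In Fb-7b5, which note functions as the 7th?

Root of Fb-7b5 = Fb. The 7th is a minor 7th: Fb up a minor 7th → Ebb.

Ebb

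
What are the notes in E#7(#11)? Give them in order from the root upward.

Root E#, quality dominant seventh sharp eleven:
Root: E#
Major 3rd (3rd): G##
Perfect 5th (5th): B#
Minor 7th (7th): D#
Augmented 11th (11th): A##

E#  G##  B#  D#  A##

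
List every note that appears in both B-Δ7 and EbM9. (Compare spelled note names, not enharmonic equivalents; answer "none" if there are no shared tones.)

D

B-Δ7: B D F♯ A♯
EbM9: E♭ G B♭ D F
Common to both → D.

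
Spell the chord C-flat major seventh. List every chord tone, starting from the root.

C-flat major seventh is a major seventh built on C-flat.
C-flat — root
E-flat — major 3rd
G-flat — perfect 5th
B-flat — major 7th

C-flat, E-flat, G-flat, B-flat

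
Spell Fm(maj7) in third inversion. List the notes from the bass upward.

E  F  Ab  C

In root position, Fm(maj7) is F–Ab–C–E.
Third inversion puts the seventh (E) in the bass.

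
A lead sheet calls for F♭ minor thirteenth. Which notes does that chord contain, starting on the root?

F♭ minor thirteenth is a minor thirteenth built on F-flat.
root → F-flat
3rd (minor 3rd) → A-double-flat
5th (perfect 5th) → C-flat
7th (minor 7th) → E-double-flat
9th (major 9th) → G-flat
11th (perfect 11th) → B-double-flat
13th (major 13th) → D-flat

F-flat, A-double-flat, C-flat, E-double-flat, G-flat, B-double-flat, D-flat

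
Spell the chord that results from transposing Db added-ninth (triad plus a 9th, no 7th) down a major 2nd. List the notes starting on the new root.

C-flat, E-flat, G-flat, D-flat

A major 2nd down from D-flat is C-flat, so the new chord is C-flat added-ninth.
C-flat — root
E-flat — major 3rd
G-flat — perfect 5th
D-flat — major 9th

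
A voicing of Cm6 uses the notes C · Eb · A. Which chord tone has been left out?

G

The full Cm6 chord is C, Eb, G, A.
Comparing with the voicing, the perfect 5th (5th) — G — is absent.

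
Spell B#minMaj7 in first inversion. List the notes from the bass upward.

D#  F##  A##  B#

In root position, B#minMaj7 is B#–D#–F##–A##.
First inversion puts the third (D#) in the bass.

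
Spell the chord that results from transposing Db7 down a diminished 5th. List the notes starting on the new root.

Db down a diminished 5th → G. New chord: G dominant seventh.
root → G
3rd (major 3rd) → B
5th (perfect 5th) → D
7th (minor 7th) → F

G  B  D  F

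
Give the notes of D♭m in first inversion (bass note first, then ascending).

In root position, D♭m is Db–Fb–Ab.
First inversion puts the third (Fb) in the bass.

Fb, Ab, Db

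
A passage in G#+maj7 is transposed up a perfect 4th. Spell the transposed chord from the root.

Transposed root: G# → C# (perfect 4th up). So we spell C# augmented major seventh:
C# — root
E# — major 3rd
G## — augmented 5th
B# — major 7th

C# E# G## B#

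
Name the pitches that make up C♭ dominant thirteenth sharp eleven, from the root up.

Root Cb, quality dominant thirteenth sharp eleven:
Cb — root
Eb — major 3rd
Gb — perfect 5th
Bbb — minor 7th
Db — major 9th
F — augmented 11th
Ab — major 13th

Cb Eb Gb Bbb Db F Ab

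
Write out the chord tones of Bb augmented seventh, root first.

Bb augmented seventh is an augmented seventh built on B-flat.
Root: B-flat
Major 3rd (3rd): D
Augmented 5th (5th): F-sharp
Minor 7th (7th): A-flat

B-flat – D – F-sharp – A-flat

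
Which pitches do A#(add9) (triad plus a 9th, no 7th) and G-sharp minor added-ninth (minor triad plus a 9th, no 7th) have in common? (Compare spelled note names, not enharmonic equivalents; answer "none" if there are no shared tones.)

A♯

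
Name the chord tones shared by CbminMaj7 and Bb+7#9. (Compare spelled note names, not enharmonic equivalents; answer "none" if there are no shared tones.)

CbminMaj7 = Cb, Ebb, Gb, Bb.
Bb+7#9 = Bb, D, F#, Ab, C#.
Shared: Bb.

Bb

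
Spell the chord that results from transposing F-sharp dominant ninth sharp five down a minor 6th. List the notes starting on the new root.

A# C## E## G# B#

F# down a minor 6th → A#. New chord: A# dominant ninth sharp five.
Root: A#
Major 3rd (3rd): C##
Augmented 5th (5th): E##
Minor 7th (7th): G#
Major 9th (9th): B#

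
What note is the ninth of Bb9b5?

Root of Bb9b5 = Bb. The 9th is a major 9th: Bb up a major 9th → C.

C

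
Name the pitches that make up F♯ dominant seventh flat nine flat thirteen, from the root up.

Root F#, quality dominant seventh flat nine flat thirteen:
- root: F#
- major 3rd: A#
- perfect 5th: C#
- minor 7th: E
- minor 9th: G
- minor 13th: D

F#, A#, C#, E, G, D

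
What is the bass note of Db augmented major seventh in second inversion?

A

Db augmented major seventh in root position is Db–F–A–C.
Second inversion places the fifth in the bass, which is A.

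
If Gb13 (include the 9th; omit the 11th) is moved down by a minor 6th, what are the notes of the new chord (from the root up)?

Bb  D  F  Ab  C  G

Transposed root: Gb → Bb (minor 6th down). So we spell Bb dominant thirteenth:
- root: Bb
- major 3rd: D
- perfect 5th: F
- minor 7th: Ab
- major 9th: C
- major 13th: G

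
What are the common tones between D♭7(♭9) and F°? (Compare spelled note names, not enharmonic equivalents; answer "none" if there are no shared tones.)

D♭7(♭9) = Db, F, Ab, Cb, Ebb.
F° = F, Ab, Cb.
Shared: F, Ab, Cb.

F, Ab, Cb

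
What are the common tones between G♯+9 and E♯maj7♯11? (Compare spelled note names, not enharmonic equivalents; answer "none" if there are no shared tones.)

G♯+9 = G#, B#, D##, F#, A#.
E♯maj7♯11 = E#, G##, B#, D##, A##.
Shared: B#, D##.

B#, D##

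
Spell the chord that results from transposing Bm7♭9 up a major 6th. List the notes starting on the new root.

B up a major 6th → G#. New chord: G# minor seventh flat nine.
G# — root
B — minor 3rd
D# — perfect 5th
F# — minor 7th
A — minor 9th

G#, B, D#, F#, A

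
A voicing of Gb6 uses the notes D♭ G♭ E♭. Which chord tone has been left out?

B♭

The full Gb6 chord is G♭, B♭, D♭, E♭.
Comparing with the voicing, the major 3rd (3rd) — B♭ — is absent.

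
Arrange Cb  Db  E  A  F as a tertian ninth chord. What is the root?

Stacking in thirds gives Db – F – A – Cb – E, so Db is the root — Db dominant seventh sharp nine sharp five.

Db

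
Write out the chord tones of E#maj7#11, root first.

E# G## B# D## A##

E#maj7#11 is a major seventh sharp eleven built on E#.
- root: E#
- major 3rd: G##
- perfect 5th: B#
- major 7th: D##
- augmented 11th: A##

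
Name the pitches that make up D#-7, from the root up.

D#-7: minor seventh on D#.
Root: D#
Minor 3rd (3rd): F#
Perfect 5th (5th): A#
Minor 7th (7th): C#

D#, F#, A#, C#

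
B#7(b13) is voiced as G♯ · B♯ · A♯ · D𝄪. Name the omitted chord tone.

B#7(b13) = B♯, D𝄪, F𝄪, A♯, G♯. The voicing lacks the 5th (perfect 5th), F𝄪.

F𝄪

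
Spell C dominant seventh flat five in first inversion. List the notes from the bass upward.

C dominant seventh flat five = C–E–Gb–Bb; first inversion → third (E) lowest.

E, Gb, Bb, C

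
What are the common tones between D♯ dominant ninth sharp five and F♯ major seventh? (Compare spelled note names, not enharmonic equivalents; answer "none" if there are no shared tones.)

C-sharp – E-sharp

D♯ dominant ninth sharp five = D-sharp, F-double-sharp, A-double-sharp, C-sharp, E-sharp.
F♯ major seventh = F-sharp, A-sharp, C-sharp, E-sharp.
Shared: C-sharp, E-sharp.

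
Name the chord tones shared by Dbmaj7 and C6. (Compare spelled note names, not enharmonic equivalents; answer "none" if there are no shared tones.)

Dbmaj7 = Db, F, Ab, C.
C6 = C, E, G, A.
Shared: C.

C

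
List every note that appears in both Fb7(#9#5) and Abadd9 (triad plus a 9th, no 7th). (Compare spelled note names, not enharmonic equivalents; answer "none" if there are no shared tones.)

Fb7(#9#5) = Fb, Ab, C, Ebb, G.
Abadd9 = Ab, C, Eb, Bb.
Shared: Ab, C.

Ab  C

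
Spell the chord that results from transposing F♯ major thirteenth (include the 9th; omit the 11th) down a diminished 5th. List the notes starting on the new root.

B# D## F## A## C## G##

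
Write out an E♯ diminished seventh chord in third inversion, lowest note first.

D E# G# B

E♯ diminished seventh = E#–G#–B–D; third inversion → seventh (D) lowest.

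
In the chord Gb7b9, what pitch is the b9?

Root of Gb7b9 = Gb. The 9th is a minor 9th: Gb up a minor 9th → Abb.

Abb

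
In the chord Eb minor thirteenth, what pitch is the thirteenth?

C

Eb minor thirteenth is built on Eb; its 13th is a major 13th above the root.
A sixth above E uses the letter C, and the major 13th above Eb is C.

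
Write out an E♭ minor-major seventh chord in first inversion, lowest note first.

Gb, Bb, D, Eb

E♭ minor-major seventh = Eb–Gb–Bb–D; first inversion → third (Gb) lowest.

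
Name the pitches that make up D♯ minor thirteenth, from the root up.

D# – F# – A# – C# – E# – G# – B#

Root D#, quality minor thirteenth:
root → D#
3rd (minor 3rd) → F#
5th (perfect 5th) → A#
7th (minor 7th) → C#
9th (major 9th) → E#
11th (perfect 11th) → G#
13th (major 13th) → B#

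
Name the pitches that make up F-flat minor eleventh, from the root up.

F-flat – A-double-flat – C-flat – E-double-flat – G-flat – B-double-flat

F-flat minor eleventh: minor eleventh on F-flat.
F-flat — root
A-double-flat — minor 3rd
C-flat — perfect 5th
E-double-flat — minor 7th
G-flat — major 9th
B-double-flat — perfect 11th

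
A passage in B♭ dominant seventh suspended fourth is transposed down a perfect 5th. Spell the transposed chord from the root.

Transposed root: B-flat → E-flat (perfect 5th down). So we spell E-flat dominant seventh suspended fourth:
- root: E-flat
- perfect 4th: A-flat
- perfect 5th: B-flat
- minor 7th: D-flat

E-flat, A-flat, B-flat, D-flat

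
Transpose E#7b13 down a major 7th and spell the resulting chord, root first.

E# down a major 7th → F#. New chord: F# dominant seventh flat thirteen.
F# — root
A# — major 3rd
C# — perfect 5th
E — minor 7th
D — minor 13th

F#, A#, C#, E, D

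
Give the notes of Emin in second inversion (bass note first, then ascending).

B E G

Emin = E–G–B; second inversion → fifth (B) lowest.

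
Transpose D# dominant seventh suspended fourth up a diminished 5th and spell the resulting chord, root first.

Transposed root: D# → A (diminished 5th up). So we spell A dominant seventh suspended fourth:
A — root
D — perfect 4th
E — perfect 5th
G — minor 7th

A, D, E, G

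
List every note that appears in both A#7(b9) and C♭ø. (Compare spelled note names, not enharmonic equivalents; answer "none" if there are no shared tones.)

none

A#7(b9): A♯ C𝄪 E♯ G♯ B
C♭ø: C♭ E𝄫 G𝄫 B𝄫
Common to both → none.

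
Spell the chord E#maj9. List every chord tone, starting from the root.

Root E♯, quality major ninth:
E♯ — root
G𝄪 — major 3rd
B♯ — perfect 5th
D𝄪 — major 7th
F𝄪 — major 9th

E♯, G𝄪, B♯, D𝄪, F𝄪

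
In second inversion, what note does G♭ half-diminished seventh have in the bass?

D-double-flat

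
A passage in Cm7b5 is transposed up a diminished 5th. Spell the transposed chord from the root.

Gb  Bbb  Dbb  Fb

Transposed root: C → Gb (diminished 5th up). So we spell Gb half-diminished seventh:
- root: Gb
- minor 3rd: Bbb
- diminished 5th: Dbb
- minor 7th: Fb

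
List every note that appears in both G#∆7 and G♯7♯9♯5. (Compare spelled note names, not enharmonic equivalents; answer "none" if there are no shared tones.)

G#, B#

G#∆7: G# B# D# F##
G♯7♯9♯5: G# B# D## F# A##
Common to both → G#, B#.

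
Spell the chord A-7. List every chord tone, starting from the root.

Root A, quality minor seventh:
- root: A
- minor 3rd: C
- perfect 5th: E
- minor 7th: G

A, C, E, G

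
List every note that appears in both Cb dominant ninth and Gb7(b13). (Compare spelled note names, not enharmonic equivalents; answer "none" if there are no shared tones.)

Cb dominant ninth: Cb Eb Gb Bbb Db
Gb7(b13): Gb Bb Db Fb Ebb
Common to both → Gb, Db.

Gb  Db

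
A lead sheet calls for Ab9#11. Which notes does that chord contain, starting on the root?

Ab  C  Eb  Gb  Bb  D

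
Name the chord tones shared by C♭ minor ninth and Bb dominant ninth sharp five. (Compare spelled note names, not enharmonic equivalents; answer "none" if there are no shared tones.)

none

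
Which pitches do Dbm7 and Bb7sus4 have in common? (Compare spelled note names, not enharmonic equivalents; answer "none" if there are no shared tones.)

A♭

Dbm7 = D♭, F♭, A♭, C♭.
Bb7sus4 = B♭, E♭, F, A♭.
Shared: A♭.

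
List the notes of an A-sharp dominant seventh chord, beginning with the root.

A-sharp C-double-sharp E-sharp G-sharp

A-sharp dominant seventh is a dominant seventh built on A-sharp.
- root: A-sharp
- major 3rd: C-double-sharp
- perfect 5th: E-sharp
- minor 7th: G-sharp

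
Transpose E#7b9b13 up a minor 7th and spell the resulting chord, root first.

A minor 7th up from E# is D#, so the new chord is D# dominant seventh flat nine flat thirteen.
root → D#
3rd (major 3rd) → F##
5th (perfect 5th) → A#
7th (minor 7th) → C#
9th (minor 9th) → E
13th (minor 13th) → B

D#, F##, A#, C#, E, B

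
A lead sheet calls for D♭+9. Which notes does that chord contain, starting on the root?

Root Db, quality dominant ninth sharp five:
Db — root
F — major 3rd
A — augmented 5th
Cb — minor 7th
Eb — major 9th

Db, F, A, Cb, Eb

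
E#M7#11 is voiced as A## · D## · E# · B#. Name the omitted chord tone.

G##

E#M7#11 = E#, G##, B#, D##, A##. The voicing lacks the 3rd (major 3rd), G##.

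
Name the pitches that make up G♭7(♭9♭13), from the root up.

G♭ – B♭ – D♭ – F♭ – A𝄫 – E𝄫

G♭7(♭9♭13): dominant seventh flat nine flat thirteen on G♭.
root → G♭
3rd (major 3rd) → B♭
5th (perfect 5th) → D♭
7th (minor 7th) → F♭
9th (minor 9th) → A𝄫
13th (minor 13th) → E𝄫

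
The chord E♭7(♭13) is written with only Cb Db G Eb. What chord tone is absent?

Bb

E♭7(♭13) = Eb, G, Bb, Db, Cb. The voicing lacks the 5th (perfect 5th), Bb.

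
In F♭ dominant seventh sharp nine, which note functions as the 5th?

Root of F♭ dominant seventh sharp nine = F-flat. The 5th is a perfect 5th: F-flat up a perfect 5th → C-flat.

C-flat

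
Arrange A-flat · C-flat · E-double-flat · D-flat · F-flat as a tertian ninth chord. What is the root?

D-flat

Arranged so that each adjacent pair is a third by letter name: D-flat – F-flat – A-flat – C-flat – E-double-flat.
The bottom of that stack, D-flat, is the root (this is D-flat minor seventh flat nine).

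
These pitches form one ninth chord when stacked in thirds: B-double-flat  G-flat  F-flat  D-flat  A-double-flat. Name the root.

Arranged so that each adjacent pair is a third by letter name: G-flat – B-double-flat – D-flat – F-flat – A-double-flat.
The bottom of that stack, G-flat, is the root (this is G-flat minor seventh flat nine).

G-flat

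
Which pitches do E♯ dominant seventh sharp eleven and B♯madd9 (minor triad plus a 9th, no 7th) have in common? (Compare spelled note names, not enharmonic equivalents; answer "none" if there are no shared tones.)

B#, D#

E♯ dominant seventh sharp eleven: E# G## B# D# A##
B♯madd9: B# D# F## C##
Common to both → B#, D#.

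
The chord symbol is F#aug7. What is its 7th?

E

Root of F#aug7 = F#. The 7th is a minor 7th: F# up a minor 7th → E.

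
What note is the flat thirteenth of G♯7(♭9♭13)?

G♯7(♭9♭13) is built on G♯; its 13th is a minor 13th above the root.
A sixth above G uses the letter E, and the minor 13th above G♯ is E.

E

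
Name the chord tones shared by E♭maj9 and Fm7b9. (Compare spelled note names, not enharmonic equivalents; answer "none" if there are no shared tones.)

Eb  F

E♭maj9: Eb G Bb D F
Fm7b9: F Ab C Eb Gb
Common to both → Eb, F.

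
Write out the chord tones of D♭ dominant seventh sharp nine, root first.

D-flat F A-flat C-flat E

Root D-flat, quality dominant seventh sharp nine:
Root: D-flat
Major 3rd (3rd): F
Perfect 5th (5th): A-flat
Minor 7th (7th): C-flat
Augmented 9th (9th): E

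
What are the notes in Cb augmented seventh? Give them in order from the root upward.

C-flat, E-flat, G, B-double-flat

Root C-flat, quality augmented seventh:
root → C-flat
3rd (major 3rd) → E-flat
5th (augmented 5th) → G
7th (minor 7th) → B-double-flat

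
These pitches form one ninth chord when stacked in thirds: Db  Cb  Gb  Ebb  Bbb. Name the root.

Cb

Arranged so that each adjacent pair is a third by letter name: Cb – Ebb – Gb – Bbb – Db.
The bottom of that stack, Cb, is the root (this is Cb minor ninth).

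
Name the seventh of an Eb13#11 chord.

Eb13#11 is built on Eb; its 7th is a minor 7th above the root.
A seventh above E uses the letter D, and the minor 7th above Eb is Db.

Db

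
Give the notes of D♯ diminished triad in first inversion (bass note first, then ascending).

D♯ diminished triad = D-sharp–F-sharp–A; first inversion → third (F-sharp) lowest.

F-sharp – A – D-sharp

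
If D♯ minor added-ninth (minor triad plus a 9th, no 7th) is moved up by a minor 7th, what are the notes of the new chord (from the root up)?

C#, E, G#, D#

Transposed root: D# → C# (minor 7th up). So we spell C# minor added-ninth:
- root: C#
- minor 3rd: E
- perfect 5th: G#
- major 9th: D#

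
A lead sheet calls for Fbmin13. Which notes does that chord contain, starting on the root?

Root F♭, quality minor thirteenth:
- root: F♭
- minor 3rd: A𝄫
- perfect 5th: C♭
- minor 7th: E𝄫
- major 9th: G♭
- perfect 11th: B𝄫
- major 13th: D♭

F♭  A𝄫  C♭  E𝄫  G♭  B𝄫  D♭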